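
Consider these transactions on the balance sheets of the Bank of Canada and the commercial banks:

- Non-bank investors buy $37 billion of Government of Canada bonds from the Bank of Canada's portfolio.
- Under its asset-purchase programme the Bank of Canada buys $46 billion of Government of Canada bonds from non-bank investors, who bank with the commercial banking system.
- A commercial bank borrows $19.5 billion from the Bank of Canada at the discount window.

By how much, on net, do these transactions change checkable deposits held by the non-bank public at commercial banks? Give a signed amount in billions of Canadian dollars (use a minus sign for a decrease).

Asset sale (to non-banks) $37 billion: non-bank counterparties' bank balances fall → −$37B.
Asset purchase (from non-banks) $46 billion: non-bank counterparties' bank balances rise → +$46B.
Discount-window loan $19.5 billion: the counterparty is a bank, so public deposits are unchanged → 0.
Net: −37 + 46 + 0 = +$9 billion.

+$9 billion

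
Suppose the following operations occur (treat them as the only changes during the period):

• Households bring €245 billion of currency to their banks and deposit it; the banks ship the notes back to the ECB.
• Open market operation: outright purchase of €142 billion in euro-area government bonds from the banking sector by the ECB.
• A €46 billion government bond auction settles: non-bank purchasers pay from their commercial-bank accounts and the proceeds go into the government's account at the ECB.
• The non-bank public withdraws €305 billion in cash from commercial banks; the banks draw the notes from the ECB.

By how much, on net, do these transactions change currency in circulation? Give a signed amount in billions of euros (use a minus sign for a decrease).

ECB balance sheet:
  Assets:      Securities +€142B
  Liabilities: Bank reserves +€36B, Currency in circulation +€60B, Government deposits +€46B
Commercial banking system:
  Assets:      Reserves at CB +€36B, Securities −€142B
  Liabilities: Checkable deposits −€106B
So the change in currency in circulation is +€60 billion.

+€60 billion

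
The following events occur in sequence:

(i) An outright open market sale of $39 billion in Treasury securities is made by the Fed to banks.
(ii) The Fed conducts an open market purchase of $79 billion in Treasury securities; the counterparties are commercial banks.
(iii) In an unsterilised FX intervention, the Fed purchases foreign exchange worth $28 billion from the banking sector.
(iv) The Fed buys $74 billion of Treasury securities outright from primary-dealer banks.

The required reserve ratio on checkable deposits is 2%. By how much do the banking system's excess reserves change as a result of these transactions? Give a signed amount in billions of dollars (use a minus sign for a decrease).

OMO sale (to banks) $39 billion: reserves −$39B, deposits 0.
OMO purchase (from banks) $79 billion: reserves +$79B, deposits 0.
FX purchase $28 billion: reserves +$28B, deposits 0.
OMO purchase (from banks) $74 billion: reserves +$74B, deposits 0.
Totals: Δreserves = +$142B, Δdeposits = 0.
Δrequired reserves = 2% × 0 = 0.
Δexcess reserves = Δreserves − Δrequired = +$142B − (0) = +$142 billion.

+$142 billion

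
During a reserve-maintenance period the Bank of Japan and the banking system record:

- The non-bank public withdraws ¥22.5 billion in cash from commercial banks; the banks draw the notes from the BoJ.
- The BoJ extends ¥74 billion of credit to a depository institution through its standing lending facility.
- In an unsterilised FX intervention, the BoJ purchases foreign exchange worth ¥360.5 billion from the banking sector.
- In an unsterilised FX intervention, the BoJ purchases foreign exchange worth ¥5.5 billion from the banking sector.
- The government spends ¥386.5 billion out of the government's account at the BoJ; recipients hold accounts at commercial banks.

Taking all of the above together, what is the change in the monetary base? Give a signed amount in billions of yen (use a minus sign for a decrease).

BoJ balance sheet:
  Assets:      Loans to banks +¥74B, Foreign assets +¥366B
  Liabilities: Bank reserves +¥804B, Currency in circulation +¥22.5B, Government deposits −¥386.5B
Commercial banking system:
  Assets:      Reserves at CB +¥804B, Foreign assets −¥366B
  Liabilities: Checkable deposits +¥364B, Borrowings from CB +¥74B
Monetary base = currency + reserves: +¥22.5B + (+¥804B) = +¥826.5 billion.

+¥826.5 billion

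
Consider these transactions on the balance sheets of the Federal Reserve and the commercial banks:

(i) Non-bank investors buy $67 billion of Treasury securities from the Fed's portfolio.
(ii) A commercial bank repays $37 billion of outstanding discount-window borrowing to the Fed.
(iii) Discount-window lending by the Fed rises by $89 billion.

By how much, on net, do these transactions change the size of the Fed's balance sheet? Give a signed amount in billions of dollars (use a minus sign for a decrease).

Asset sale (to non-banks) $67 billion: a Fed asset is shed → −$67B.
Discount-window repayment $37 billion: a Fed asset is shed → −$37B.
Discount-window loan $89 billion: a Fed asset is acquired → +$89B.
Net: −67 − 37 + 89 = -$15 billion.

-$15 billion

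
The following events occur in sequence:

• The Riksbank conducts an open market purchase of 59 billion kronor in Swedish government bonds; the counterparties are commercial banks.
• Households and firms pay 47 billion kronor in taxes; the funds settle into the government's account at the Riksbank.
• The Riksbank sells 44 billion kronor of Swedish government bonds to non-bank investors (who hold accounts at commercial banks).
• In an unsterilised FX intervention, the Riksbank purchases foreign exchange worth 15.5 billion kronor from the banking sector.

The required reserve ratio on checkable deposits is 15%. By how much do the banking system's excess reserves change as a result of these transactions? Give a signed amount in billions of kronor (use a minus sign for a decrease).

-2.85 billion

OMO purchase (from banks) 59 billion kronor: reserves +59B, deposits 0.
Government account inflow 47 billion kronor: reserves −47B, deposits −47B.
Asset sale (to non-banks) 44 billion kronor: reserves −44B, deposits −44B.
FX purchase 15.5 billion kronor: reserves +15.5B, deposits 0.
Totals: Δreserves = −16.5B, Δdeposits = −91B.
Δrequired reserves = 15% × −91B = −13.65B.
Δexcess reserves = Δreserves − Δrequired = −16.5B − (−13.65B) = -2.85 billion.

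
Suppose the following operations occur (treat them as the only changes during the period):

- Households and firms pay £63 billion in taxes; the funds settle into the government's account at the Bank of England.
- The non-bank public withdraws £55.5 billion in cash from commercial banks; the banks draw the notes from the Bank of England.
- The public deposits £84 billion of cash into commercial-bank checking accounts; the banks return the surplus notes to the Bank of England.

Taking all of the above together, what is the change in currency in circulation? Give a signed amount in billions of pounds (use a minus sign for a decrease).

-£28.5 billion

Bank of England balance sheet:
  Assets:      no change
  Liabilities: Bank reserves −£34.5B, Currency in circulation −£28.5B, Government deposits +£63B
So the change in currency in circulation is -£28.5 billion.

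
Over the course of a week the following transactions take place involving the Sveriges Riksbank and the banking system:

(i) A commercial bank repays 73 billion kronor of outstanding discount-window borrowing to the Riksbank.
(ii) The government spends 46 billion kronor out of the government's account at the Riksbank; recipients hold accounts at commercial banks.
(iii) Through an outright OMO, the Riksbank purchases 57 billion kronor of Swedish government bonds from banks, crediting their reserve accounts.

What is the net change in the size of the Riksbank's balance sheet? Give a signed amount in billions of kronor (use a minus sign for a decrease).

Discount-window repayment 73 billion kronor: a Riksbank asset is shed → −73B.
Government spending 46 billion kronor: only the composition of liabilities changes → 0.
OMO purchase (from banks) 57 billion kronor: a Riksbank asset is acquired → +57B.
Net: −73 + 0 + 57 = -16 billion.

-16 billion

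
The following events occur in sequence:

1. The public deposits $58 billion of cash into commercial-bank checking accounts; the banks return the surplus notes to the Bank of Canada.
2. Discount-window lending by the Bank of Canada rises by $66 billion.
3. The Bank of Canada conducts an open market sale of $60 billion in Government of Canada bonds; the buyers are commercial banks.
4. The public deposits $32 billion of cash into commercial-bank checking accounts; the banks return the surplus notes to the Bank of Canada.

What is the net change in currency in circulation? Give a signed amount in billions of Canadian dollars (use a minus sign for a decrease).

Bank of Canada balance sheet:
  Assets:      Securities −$60B, Loans to banks +$66B
  Liabilities: Bank reserves +$96B, Currency in circulation −$90B
Commercial banking system:
  Assets:      Reserves at CB +$96B, Securities +$60B
  Liabilities: Checkable deposits +$90B, Borrowings from CB +$66B
So the change in currency in circulation is -$90 billion.

-$90 billion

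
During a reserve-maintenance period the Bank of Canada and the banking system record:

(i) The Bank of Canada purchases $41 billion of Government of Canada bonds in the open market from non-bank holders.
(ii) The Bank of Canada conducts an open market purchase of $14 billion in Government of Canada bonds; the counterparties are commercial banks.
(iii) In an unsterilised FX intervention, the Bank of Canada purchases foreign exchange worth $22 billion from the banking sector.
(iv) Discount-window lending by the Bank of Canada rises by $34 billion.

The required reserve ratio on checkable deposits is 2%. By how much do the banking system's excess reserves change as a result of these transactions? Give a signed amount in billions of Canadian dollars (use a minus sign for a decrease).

Asset purchase (from non-banks) $41 billion: reserves +$41B, deposits +$41B.
OMO purchase (from banks) $14 billion: reserves +$14B, deposits 0.
FX purchase $22 billion: reserves +$22B, deposits 0.
Discount-window loan $34 billion: reserves +$34B, deposits 0.
Totals: Δreserves = +$111B, Δdeposits = +$41B.
Δrequired reserves = 2% × +$41B = +$0.82B.
Δexcess reserves = Δreserves − Δrequired = +$111B − (+$0.82B) = +$110.18 billion.

+$110.18 billion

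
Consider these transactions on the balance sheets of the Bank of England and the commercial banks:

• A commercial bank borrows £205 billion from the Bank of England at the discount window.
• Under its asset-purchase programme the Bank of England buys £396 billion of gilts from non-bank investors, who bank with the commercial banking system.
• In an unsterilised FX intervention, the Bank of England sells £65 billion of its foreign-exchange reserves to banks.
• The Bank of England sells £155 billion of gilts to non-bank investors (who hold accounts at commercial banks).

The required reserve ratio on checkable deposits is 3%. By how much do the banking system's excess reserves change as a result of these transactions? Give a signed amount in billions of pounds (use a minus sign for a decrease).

Discount-window loan £205 billion: reserves +£205B, deposits 0.
Asset purchase (from non-banks) £396 billion: reserves +£396B, deposits +£396B.
FX sale £65 billion: reserves −£65B, deposits 0.
Asset sale (to non-banks) £155 billion: reserves −£155B, deposits −£155B.
Totals: Δreserves = +£381B, Δdeposits = +£241B.
Δrequired reserves = 3% × +£241B = +£7.23B.
Δexcess reserves = Δreserves − Δrequired = +£381B − (+£7.23B) = +£373.77 billion.

+£373.77 billion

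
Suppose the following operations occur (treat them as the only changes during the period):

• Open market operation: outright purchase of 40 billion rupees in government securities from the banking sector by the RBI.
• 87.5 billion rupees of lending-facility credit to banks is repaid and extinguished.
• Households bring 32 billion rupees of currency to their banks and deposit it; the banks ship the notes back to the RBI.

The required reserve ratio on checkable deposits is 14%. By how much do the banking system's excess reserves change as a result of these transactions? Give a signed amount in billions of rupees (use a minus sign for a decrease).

-19.98 billion

OMO purchase (from banks) 40 billion rupees: reserves +40B, deposits 0.
Discount-window repayment 87.5 billion rupees: reserves −87.5B, deposits 0.
Currency deposit 32 billion rupees: reserves +32B, deposits +32B.
Totals: Δreserves = −15.5B, Δdeposits = +32B.
Δrequired reserves = 14% × +32B = +4.48B.
Δexcess reserves = Δreserves − Δrequired = −15.5B − (+4.48B) = -19.98 billion.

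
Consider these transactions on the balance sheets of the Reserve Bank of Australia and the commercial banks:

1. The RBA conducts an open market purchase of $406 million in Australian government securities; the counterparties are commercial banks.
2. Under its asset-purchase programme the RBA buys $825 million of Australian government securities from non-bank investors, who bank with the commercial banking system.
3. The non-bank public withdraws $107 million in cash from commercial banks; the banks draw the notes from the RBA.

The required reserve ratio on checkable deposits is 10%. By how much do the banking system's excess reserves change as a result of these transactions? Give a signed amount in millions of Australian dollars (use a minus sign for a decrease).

+$1052.2 million

OMO purchase (from banks) $406 million: reserves +$406M, deposits 0.
Asset purchase (from non-banks) $825 million: reserves +$825M, deposits +$825M.
Currency withdrawal $107 million: reserves −$107M, deposits −$107M.
Totals: Δreserves = +$1124M, Δdeposits = +$718M.
Δrequired reserves = 10% × +$718M = +$71.8M.
Δexcess reserves = Δreserves − Δrequired = +$1124M − (+$71.8M) = +$1052.2 million.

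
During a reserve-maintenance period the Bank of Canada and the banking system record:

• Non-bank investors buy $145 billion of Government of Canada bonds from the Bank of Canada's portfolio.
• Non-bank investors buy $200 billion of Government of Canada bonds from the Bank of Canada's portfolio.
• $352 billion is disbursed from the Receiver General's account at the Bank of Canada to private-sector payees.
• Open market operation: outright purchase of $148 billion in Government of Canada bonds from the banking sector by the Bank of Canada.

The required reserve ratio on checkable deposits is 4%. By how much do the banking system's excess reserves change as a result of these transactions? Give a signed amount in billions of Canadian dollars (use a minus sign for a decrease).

+$154.72 billion

Asset sale (to non-banks) $145 billion: reserves −$145B, deposits −$145B.
Asset sale (to non-banks) $200 billion: reserves −$200B, deposits −$200B.
Government spending $352 billion: reserves +$352B, deposits +$352B.
OMO purchase (from banks) $148 billion: reserves +$148B, deposits 0.
Totals: Δreserves = +$155B, Δdeposits = +$7B.
Δrequired reserves = 4% × +$7B = +$0.28B.
Δexcess reserves = Δreserves − Δrequired = +$155B − (+$0.28B) = +$154.72 billion.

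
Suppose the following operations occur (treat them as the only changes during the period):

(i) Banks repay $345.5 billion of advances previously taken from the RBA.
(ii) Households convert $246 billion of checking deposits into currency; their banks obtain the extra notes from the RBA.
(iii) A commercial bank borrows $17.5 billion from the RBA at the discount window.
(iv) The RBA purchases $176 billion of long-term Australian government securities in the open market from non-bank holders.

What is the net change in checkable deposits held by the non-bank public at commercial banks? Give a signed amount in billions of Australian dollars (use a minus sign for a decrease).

-$70 billion

RBA balance sheet:
  Assets:      Securities +$176B, Loans to banks −$328B
  Liabilities: Bank reserves −$398B, Currency in circulation +$246B
Commercial banking system:
  Assets:      Reserves at CB −$398B
  Liabilities: Checkable deposits −$70B, Borrowings from CB −$328B
So the change in checkable deposits held by the non-bank public at commercial banks is -$70 billion.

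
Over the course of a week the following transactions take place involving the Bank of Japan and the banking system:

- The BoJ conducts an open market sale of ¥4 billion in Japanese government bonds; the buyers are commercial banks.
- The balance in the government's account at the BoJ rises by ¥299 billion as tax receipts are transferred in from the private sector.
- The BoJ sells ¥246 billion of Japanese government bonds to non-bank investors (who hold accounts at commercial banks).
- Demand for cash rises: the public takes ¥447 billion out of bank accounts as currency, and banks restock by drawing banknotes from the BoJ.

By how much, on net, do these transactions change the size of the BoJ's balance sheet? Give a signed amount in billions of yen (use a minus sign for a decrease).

-¥250 billion

BoJ balance sheet:
  Assets:      Securities −¥250B
  Liabilities: Bank reserves −¥996B, Currency in circulation +¥447B, Government deposits +¥299B
Change in total BoJ assets = -¥250 billion.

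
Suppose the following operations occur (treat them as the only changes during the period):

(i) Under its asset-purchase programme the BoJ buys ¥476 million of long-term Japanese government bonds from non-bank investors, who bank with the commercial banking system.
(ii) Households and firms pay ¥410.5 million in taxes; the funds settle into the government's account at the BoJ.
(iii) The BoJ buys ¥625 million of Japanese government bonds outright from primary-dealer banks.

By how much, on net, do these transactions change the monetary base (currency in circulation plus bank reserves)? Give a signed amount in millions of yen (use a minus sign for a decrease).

+¥690.5 million

BoJ balance sheet:
  Assets:      Securities +¥1101M
  Liabilities: Bank reserves +¥690.5M, Government deposits +¥410.5M
Monetary base = currency + reserves: 0 + (+¥690.5M) = +¥690.5 million.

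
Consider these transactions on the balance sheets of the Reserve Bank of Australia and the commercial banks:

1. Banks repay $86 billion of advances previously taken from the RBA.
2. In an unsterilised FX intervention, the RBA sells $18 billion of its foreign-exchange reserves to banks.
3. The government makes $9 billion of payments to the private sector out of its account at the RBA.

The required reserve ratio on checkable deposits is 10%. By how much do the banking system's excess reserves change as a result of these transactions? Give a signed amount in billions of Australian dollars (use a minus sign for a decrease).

Discount-window repayment $86 billion: reserves −$86B, deposits 0.
FX sale $18 billion: reserves −$18B, deposits 0.
Government spending $9 billion: reserves +$9B, deposits +$9B.
Totals: Δreserves = −$95B, Δdeposits = +$9B.
Δrequired reserves = 10% × +$9B = +$0.9B.
Δexcess reserves = Δreserves − Δrequired = −$95B − (+$0.9B) = -$95.9 billion.

-$95.9 billion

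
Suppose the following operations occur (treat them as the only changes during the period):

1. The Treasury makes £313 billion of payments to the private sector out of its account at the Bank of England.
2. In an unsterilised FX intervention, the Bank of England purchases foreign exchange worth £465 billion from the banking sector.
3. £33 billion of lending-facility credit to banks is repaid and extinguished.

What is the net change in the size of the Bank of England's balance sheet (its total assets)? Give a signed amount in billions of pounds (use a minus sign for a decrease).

+£432 billion

Government spending £313 billion: only the composition of liabilities changes → 0.
FX purchase £465 billion: a Bank of England asset is acquired → +£465B.
Discount-window repayment £33 billion: a Bank of England asset is shed → −£33B.
Net: 0 + 465 − 33 = +£432 billion.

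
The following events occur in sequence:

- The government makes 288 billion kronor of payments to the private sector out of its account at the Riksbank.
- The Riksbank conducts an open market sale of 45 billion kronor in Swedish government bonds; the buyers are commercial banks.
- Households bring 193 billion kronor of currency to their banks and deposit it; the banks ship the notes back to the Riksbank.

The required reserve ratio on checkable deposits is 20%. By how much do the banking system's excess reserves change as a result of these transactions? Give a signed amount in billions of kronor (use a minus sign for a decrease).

Government spending 288 billion kronor: reserves +288B, deposits +288B.
OMO sale (to banks) 45 billion kronor: reserves −45B, deposits 0.
Currency deposit 193 billion kronor: reserves +193B, deposits +193B.
Totals: Δreserves = +436B, Δdeposits = +481B.
Δrequired reserves = 20% × +481B = +96.2B.
Δexcess reserves = Δreserves − Δrequired = +436B − (+96.2B) = +339.8 billion.

+339.8 billion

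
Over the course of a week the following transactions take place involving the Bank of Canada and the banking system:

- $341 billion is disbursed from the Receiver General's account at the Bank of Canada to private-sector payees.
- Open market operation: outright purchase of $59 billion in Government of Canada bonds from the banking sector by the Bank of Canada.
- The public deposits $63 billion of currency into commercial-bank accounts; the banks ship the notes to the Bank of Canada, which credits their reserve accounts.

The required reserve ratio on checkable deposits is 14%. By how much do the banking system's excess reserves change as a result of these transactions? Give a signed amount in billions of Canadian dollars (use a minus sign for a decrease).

Government spending $341 billion: reserves +$341B, deposits +$341B.
OMO purchase (from banks) $59 billion: reserves +$59B, deposits 0.
Currency deposit $63 billion: reserves +$63B, deposits +$63B.
Totals: Δreserves = +$463B, Δdeposits = +$404B.
Δrequired reserves = 14% × +$404B = +$56.56B.
Δexcess reserves = Δreserves − Δrequired = +$463B − (+$56.56B) = +$406.44 billion.

+$406.44 billion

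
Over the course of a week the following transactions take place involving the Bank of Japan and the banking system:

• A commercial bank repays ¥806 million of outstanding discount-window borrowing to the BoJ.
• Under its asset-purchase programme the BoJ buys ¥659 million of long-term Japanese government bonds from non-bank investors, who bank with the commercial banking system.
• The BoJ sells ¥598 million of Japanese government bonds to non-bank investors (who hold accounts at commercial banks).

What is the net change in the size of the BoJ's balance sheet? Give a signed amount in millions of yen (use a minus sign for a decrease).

-¥745 million

Discount-window repayment ¥806 million: a BoJ asset is shed → −¥806M.
Asset purchase (from non-banks) ¥659 million: a BoJ asset is acquired → +¥659M.
Asset sale (to non-banks) ¥598 million: a BoJ asset is shed → −¥598M.
Net: −806 + 659 − 598 = -¥745 million.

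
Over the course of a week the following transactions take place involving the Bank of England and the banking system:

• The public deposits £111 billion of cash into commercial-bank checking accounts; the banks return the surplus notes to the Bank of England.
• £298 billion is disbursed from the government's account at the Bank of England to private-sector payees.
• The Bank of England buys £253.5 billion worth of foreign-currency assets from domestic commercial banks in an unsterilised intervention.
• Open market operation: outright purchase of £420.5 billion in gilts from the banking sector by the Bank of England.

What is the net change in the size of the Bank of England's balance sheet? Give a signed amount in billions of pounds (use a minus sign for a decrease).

+£674 billion

Bank of England balance sheet:
  Assets:      Securities +£420.5B, Foreign assets +£253.5B
  Liabilities: Bank reserves +£1083B, Currency in circulation −£111B, Government deposits −£298B
Commercial banking system:
  Assets:      Reserves at CB +£1083B, Securities −£420.5B, Foreign assets −£253.5B
  Liabilities: Checkable deposits +£409B
Change in total Bank of England assets = +£674 billion.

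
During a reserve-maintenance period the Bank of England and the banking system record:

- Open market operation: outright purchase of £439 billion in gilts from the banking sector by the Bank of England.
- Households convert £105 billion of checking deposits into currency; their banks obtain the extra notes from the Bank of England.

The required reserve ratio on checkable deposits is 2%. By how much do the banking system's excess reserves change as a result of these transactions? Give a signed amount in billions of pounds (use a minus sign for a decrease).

OMO purchase (from banks) £439 billion: reserves +£439B, deposits 0.
Currency withdrawal £105 billion: reserves −£105B, deposits −£105B.
Totals: Δreserves = +£334B, Δdeposits = −£105B.
Δrequired reserves = 2% × −£105B = −£2.1B.
Δexcess reserves = Δreserves − Δrequired = +£334B − (−£2.1B) = +£336.1 billion.

+£336.1 billion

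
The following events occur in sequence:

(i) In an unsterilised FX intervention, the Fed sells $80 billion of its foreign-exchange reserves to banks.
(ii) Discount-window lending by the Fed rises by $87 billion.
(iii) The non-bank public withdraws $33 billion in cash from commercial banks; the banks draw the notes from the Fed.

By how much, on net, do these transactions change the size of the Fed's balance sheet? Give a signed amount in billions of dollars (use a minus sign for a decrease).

+$7 billion

FX sale $80 billion: a Fed asset is shed → −$80B.
Discount-window loan $87 billion: a Fed asset is acquired → +$87B.
Currency withdrawal $33 billion: only the composition of liabilities changes → 0.
Net: −80 + 87 + 0 = +$7 billion.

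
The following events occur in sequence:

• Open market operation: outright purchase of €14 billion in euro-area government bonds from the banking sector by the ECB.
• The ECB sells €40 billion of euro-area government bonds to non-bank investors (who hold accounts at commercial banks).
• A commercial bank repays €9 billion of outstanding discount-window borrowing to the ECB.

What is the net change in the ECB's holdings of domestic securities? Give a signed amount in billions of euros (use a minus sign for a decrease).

-€26 billion

ECB balance sheet:
  Assets:      Securities −€26B, Loans to banks −€9B
  Liabilities: Bank reserves −€35B
So the change in the ECB's holdings of domestic securities is -€26 billion.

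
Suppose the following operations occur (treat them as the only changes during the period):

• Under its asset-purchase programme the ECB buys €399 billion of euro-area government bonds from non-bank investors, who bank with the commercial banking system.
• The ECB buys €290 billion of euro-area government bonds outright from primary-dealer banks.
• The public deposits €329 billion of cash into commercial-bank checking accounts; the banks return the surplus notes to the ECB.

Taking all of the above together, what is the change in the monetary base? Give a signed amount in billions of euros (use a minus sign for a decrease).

+€689 billion

ECB balance sheet:
  Assets:      Securities +€689B
  Liabilities: Bank reserves +€1018B, Currency in circulation −€329B
Monetary base = currency + reserves: −€329B + (+€1018B) = +€689 billion.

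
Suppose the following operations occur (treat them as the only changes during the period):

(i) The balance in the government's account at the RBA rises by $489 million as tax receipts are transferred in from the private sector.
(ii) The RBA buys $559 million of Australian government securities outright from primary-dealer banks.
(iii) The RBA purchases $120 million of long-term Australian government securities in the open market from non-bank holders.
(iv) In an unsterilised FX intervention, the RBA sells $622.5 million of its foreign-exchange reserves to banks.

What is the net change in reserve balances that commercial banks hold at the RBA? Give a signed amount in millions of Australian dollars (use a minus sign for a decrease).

RBA balance sheet:
  Assets:      Securities +$679M, Foreign assets −$622.5M
  Liabilities: Bank reserves −$432.5M, Government deposits +$489M
So the change in reserve balances that commercial banks hold at the RBA is -$432.5 million.

-$432.5 million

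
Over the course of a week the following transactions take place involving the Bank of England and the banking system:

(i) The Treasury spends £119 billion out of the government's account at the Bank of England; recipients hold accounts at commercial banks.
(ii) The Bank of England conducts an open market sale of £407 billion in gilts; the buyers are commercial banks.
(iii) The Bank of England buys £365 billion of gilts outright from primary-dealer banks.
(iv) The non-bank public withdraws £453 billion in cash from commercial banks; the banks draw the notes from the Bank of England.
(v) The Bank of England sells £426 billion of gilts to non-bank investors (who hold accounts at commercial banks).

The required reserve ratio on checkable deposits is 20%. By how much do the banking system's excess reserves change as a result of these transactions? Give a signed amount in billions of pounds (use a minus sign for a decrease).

Government spending £119 billion: reserves +£119B, deposits +£119B.
OMO sale (to banks) £407 billion: reserves −£407B, deposits 0.
OMO purchase (from banks) £365 billion: reserves +£365B, deposits 0.
Currency withdrawal £453 billion: reserves −£453B, deposits −£453B.
Asset sale (to non-banks) £426 billion: reserves −£426B, deposits −£426B.
Totals: Δreserves = −£802B, Δdeposits = −£760B.
Δrequired reserves = 20% × −£760B = −£152B.
Δexcess reserves = Δreserves − Δrequired = −£802B − (−£152B) = -£650 billion.

-£650 billion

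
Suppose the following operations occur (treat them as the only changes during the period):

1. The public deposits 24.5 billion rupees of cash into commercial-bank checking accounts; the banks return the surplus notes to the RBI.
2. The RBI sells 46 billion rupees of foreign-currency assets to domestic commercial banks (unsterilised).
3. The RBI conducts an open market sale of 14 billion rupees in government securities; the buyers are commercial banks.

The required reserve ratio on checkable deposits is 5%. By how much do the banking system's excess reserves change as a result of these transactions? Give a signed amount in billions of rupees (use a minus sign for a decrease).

-36.725 billion

Currency deposit 24.5 billion rupees: reserves +24.5B, deposits +24.5B.
FX sale 46 billion rupees: reserves −46B, deposits 0.
OMO sale (to banks) 14 billion rupees: reserves −14B, deposits 0.
Totals: Δreserves = −35.5B, Δdeposits = +24.5B.
Δrequired reserves = 5% × +24.5B = +1.225B.
Δexcess reserves = Δreserves − Δrequired = −35.5B − (+1.225B) = -36.725 billion.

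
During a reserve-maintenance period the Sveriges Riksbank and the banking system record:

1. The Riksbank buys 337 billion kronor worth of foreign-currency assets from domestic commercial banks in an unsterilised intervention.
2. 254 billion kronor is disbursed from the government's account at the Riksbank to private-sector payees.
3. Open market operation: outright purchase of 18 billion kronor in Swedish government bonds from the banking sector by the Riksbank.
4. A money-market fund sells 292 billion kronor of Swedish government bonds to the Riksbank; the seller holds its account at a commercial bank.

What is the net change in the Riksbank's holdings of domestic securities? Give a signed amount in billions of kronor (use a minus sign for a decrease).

+310 billion

Riksbank balance sheet:
  Assets:      Securities +310B, Foreign assets +337B
  Liabilities: Bank reserves +901B, Government deposits −254B
Commercial banking system:
  Assets:      Reserves at CB +901B, Securities −18B, Foreign assets −337B
  Liabilities: Checkable deposits +546B
So the change in the Riksbank's holdings of domestic securities is +310 billion.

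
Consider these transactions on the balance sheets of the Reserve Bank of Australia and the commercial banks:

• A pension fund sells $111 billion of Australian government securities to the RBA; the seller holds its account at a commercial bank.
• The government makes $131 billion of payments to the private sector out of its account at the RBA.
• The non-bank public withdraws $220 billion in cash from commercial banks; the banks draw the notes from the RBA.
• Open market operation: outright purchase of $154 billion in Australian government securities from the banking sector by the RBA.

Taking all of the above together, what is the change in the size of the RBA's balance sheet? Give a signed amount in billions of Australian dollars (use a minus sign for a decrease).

+$265 billion

RBA balance sheet:
  Assets:      Securities +$265B
  Liabilities: Bank reserves +$176B, Currency in circulation +$220B, Government deposits −$131B
Commercial banking system:
  Assets:      Reserves at CB +$176B, Securities −$154B
  Liabilities: Checkable deposits +$22B
Change in total RBA assets = +$265 billion.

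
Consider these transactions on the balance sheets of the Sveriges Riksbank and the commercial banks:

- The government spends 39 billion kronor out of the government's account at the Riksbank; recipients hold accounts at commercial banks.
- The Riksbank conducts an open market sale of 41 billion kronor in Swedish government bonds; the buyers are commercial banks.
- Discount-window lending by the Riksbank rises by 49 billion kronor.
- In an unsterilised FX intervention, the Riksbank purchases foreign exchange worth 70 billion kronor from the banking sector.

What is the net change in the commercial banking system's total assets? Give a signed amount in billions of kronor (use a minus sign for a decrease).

Government spending 39 billion kronor: bank balance sheets expand → +39B.
OMO sale (to banks) 41 billion kronor: just an asset swap on bank balance sheets → 0.
Discount-window loan 49 billion kronor: bank balance sheets expand → +49B.
FX purchase 70 billion kronor: just an asset swap on bank balance sheets → 0.
Net: 39 + 0 + 49 + 0 = +88 billion.

+88 billion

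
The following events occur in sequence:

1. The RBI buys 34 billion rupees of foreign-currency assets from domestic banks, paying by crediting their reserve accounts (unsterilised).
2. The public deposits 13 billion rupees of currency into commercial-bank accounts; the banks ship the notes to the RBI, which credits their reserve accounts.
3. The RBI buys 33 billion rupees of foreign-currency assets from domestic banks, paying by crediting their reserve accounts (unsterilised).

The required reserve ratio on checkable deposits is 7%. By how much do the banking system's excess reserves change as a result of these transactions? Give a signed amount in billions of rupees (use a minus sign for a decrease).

+79.09 billion

FX purchase 34 billion rupees: reserves +34B, deposits 0.
Currency deposit 13 billion rupees: reserves +13B, deposits +13B.
FX purchase 33 billion rupees: reserves +33B, deposits 0.
Totals: Δreserves = +80B, Δdeposits = +13B.
Δrequired reserves = 7% × +13B = +0.91B.
Δexcess reserves = Δreserves − Δrequired = +80B − (+0.91B) = +79.09 billion.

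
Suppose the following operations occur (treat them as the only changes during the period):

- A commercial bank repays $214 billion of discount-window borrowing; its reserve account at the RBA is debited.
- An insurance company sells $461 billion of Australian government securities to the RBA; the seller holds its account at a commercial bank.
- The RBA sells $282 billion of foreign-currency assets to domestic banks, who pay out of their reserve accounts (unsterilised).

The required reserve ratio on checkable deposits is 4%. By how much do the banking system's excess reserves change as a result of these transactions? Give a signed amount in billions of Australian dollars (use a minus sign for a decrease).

Discount-window repayment $214 billion: reserves −$214B, deposits 0.
Asset purchase (from non-banks) $461 billion: reserves +$461B, deposits +$461B.
FX sale $282 billion: reserves −$282B, deposits 0.
Totals: Δreserves = −$35B, Δdeposits = +$461B.
Δrequired reserves = 4% × +$461B = +$18.44B.
Δexcess reserves = Δreserves − Δrequired = −$35B − (+$18.44B) = -$53.44 billion.

-$53.44 billion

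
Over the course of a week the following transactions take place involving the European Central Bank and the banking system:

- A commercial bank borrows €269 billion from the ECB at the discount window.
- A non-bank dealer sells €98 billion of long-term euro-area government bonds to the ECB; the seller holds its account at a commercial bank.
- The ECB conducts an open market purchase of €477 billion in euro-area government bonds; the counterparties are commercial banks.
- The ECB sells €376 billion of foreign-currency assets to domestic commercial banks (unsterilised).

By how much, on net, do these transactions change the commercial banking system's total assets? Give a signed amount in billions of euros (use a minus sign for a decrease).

ECB balance sheet:
  Assets:      Securities +€575B, Loans to banks +€269B, Foreign assets −€376B
  Liabilities: Bank reserves +€468B
Commercial banking system:
  Assets:      Reserves at CB +€468B, Securities −€477B, Foreign assets +€376B
  Liabilities: Checkable deposits +€98B, Borrowings from CB +€269B
Change in total bank assets = +€367 billion.

+€367 billion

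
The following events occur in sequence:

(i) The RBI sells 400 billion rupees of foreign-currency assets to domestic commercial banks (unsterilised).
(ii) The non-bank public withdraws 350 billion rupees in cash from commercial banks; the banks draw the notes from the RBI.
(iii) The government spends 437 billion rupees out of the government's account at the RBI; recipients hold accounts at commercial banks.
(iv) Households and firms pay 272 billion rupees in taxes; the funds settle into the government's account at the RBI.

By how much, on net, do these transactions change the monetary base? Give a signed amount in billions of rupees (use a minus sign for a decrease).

RBI balance sheet:
  Assets:      Foreign assets −400B
  Liabilities: Bank reserves −585B, Currency in circulation +350B, Government deposits −165B
Commercial banking system:
  Assets:      Reserves at CB −585B, Foreign assets +400B
  Liabilities: Checkable deposits −185B
Monetary base = currency + reserves: +350B + (−585B) = -235 billion.

-235 billion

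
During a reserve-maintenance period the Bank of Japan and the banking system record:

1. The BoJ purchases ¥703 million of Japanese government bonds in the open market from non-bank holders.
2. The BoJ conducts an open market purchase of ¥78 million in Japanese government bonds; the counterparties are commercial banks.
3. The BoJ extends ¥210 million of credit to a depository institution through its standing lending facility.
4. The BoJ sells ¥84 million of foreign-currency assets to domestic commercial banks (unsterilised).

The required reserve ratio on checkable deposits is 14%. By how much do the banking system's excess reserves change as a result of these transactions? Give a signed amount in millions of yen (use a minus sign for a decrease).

Asset purchase (from non-banks) ¥703 million: reserves +¥703M, deposits +¥703M.
OMO purchase (from banks) ¥78 million: reserves +¥78M, deposits 0.
Discount-window loan ¥210 million: reserves +¥210M, deposits 0.
FX sale ¥84 million: reserves −¥84M, deposits 0.
Totals: Δreserves = +¥907M, Δdeposits = +¥703M.
Δrequired reserves = 14% × +¥703M = +¥98.42M.
Δexcess reserves = Δreserves − Δrequired = +¥907M − (+¥98.42M) = +¥808.58 million.

+¥808.58 million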